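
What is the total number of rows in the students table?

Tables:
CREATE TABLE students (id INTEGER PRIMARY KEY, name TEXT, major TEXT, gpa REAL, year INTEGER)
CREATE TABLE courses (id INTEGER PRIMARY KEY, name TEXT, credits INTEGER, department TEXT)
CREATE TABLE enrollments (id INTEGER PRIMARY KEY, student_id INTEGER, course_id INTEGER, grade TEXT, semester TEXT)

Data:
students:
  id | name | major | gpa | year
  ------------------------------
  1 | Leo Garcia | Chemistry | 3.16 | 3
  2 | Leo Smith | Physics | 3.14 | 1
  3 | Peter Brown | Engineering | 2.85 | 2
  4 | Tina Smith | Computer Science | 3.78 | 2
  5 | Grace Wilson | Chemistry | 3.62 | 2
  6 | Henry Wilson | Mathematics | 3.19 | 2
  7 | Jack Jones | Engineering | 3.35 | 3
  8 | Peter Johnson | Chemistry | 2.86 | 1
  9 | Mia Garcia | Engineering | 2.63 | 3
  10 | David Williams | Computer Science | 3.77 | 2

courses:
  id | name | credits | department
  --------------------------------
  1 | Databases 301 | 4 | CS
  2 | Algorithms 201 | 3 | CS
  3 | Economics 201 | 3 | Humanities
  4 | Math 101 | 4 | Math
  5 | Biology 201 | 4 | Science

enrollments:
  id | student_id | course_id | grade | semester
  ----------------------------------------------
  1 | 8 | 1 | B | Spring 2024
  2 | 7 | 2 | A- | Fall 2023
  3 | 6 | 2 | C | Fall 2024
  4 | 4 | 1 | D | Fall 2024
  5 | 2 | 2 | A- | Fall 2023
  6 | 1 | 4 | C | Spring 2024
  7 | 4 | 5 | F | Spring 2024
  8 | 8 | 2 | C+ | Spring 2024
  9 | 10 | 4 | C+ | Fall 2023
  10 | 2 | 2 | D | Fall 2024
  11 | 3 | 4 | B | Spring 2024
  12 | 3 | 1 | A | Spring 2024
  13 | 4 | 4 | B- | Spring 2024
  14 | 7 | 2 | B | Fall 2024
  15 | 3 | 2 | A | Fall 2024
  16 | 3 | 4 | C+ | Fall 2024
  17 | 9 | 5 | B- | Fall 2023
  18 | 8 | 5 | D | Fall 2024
SELECT COUNT(*) FROM students

Execution result:
10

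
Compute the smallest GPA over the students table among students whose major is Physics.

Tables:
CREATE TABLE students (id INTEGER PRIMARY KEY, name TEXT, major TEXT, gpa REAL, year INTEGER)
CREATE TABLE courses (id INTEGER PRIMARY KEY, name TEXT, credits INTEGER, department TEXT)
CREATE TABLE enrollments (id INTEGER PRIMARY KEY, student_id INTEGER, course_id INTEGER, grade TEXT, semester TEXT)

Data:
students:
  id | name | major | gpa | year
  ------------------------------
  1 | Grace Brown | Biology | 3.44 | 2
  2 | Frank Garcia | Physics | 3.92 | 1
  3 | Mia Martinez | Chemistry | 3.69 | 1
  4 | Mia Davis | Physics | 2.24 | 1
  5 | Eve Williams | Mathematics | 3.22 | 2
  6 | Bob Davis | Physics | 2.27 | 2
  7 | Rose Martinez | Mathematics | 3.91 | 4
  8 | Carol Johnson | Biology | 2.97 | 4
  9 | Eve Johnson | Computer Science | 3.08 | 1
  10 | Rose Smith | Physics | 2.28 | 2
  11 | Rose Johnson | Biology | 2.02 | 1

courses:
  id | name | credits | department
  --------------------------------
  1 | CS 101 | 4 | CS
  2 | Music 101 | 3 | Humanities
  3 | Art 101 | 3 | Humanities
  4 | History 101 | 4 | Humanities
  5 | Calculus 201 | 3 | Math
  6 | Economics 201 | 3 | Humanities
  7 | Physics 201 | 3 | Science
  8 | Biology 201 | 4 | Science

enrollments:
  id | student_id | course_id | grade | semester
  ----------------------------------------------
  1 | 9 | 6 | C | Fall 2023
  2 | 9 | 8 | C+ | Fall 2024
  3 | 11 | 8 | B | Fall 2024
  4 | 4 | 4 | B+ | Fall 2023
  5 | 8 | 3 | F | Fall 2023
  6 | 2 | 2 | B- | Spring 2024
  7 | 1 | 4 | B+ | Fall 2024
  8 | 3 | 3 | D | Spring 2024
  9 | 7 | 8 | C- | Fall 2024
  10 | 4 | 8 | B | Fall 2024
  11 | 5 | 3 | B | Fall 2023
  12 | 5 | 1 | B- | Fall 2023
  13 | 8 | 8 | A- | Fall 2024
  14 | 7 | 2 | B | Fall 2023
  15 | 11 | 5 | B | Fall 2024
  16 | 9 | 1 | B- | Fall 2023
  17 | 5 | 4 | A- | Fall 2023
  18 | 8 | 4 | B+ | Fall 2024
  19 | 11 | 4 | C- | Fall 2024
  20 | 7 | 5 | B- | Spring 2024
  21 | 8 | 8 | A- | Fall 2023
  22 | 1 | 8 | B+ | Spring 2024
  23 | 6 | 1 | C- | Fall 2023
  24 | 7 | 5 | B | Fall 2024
SELECT MIN(gpa) FROM students WHERE major = 'Physics'

Execution result:
2.24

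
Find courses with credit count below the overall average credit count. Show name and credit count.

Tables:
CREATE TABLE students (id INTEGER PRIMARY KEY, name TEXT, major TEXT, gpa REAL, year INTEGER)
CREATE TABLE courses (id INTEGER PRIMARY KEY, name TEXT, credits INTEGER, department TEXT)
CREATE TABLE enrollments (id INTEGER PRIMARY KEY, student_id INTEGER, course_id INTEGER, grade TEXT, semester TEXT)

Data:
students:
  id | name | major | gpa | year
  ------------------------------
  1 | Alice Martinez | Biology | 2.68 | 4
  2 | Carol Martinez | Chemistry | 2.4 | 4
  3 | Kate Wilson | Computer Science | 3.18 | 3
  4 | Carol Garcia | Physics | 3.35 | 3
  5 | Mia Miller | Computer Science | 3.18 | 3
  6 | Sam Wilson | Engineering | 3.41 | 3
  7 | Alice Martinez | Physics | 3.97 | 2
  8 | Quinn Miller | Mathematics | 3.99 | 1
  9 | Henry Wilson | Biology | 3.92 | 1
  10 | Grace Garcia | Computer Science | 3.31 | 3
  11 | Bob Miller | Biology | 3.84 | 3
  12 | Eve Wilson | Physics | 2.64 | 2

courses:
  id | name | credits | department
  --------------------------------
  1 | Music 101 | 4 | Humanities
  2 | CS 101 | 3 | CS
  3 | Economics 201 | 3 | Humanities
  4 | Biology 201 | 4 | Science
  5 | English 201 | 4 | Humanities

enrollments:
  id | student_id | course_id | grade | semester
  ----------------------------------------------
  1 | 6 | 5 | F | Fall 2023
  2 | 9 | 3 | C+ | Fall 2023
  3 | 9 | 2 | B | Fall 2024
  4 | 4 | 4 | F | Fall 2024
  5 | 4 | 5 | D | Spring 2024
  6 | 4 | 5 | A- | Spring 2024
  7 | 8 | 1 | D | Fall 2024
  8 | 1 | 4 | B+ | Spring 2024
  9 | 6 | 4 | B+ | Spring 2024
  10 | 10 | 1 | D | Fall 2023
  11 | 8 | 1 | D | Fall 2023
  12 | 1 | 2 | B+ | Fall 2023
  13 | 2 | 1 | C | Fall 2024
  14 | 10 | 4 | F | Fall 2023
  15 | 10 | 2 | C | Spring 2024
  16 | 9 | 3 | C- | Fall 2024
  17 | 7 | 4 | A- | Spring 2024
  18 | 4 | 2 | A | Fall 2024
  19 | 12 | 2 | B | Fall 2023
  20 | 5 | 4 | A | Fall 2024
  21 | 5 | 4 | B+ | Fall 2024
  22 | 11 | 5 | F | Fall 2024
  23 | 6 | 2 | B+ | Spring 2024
SELECT name, credits FROM courses WHERE credits < (SELECT AVG(credits) FROM courses)

Execution result:
name | credits
CS 101 | 3
Economics 201 | 3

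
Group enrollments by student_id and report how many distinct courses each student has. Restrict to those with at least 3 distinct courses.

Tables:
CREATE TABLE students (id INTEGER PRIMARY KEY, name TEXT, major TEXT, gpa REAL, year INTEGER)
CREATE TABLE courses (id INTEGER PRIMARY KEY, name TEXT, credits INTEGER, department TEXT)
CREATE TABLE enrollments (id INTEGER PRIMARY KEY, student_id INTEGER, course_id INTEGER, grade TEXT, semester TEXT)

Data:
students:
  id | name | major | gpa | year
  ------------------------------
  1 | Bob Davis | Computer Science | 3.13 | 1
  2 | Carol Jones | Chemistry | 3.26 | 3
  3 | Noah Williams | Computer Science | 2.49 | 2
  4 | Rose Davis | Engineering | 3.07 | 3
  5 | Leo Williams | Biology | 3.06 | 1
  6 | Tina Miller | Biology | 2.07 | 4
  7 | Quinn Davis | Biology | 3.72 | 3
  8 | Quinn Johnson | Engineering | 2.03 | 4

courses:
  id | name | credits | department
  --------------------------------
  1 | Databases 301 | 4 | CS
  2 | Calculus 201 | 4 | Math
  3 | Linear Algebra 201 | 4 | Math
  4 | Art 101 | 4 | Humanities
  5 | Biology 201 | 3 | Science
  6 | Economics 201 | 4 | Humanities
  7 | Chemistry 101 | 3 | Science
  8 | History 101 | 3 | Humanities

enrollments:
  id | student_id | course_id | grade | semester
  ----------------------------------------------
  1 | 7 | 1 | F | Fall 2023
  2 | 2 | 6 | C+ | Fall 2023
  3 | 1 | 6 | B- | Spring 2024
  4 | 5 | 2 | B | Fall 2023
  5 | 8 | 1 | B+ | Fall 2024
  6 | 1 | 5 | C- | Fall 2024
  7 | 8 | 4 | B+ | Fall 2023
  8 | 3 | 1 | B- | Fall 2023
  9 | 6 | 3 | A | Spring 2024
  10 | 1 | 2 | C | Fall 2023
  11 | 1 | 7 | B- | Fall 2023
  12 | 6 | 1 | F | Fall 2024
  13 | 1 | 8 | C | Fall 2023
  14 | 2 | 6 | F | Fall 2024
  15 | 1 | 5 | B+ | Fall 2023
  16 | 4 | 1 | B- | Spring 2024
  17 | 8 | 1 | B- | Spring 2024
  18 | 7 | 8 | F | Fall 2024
SELECT student_id, COUNT(DISTINCT course_id) AS distinct_course_count FROM enrollments GROUP BY student_id HAVING COUNT(DISTINCT course_id) >= 3

Execution result:
student_id | distinct_course_count
1 | 5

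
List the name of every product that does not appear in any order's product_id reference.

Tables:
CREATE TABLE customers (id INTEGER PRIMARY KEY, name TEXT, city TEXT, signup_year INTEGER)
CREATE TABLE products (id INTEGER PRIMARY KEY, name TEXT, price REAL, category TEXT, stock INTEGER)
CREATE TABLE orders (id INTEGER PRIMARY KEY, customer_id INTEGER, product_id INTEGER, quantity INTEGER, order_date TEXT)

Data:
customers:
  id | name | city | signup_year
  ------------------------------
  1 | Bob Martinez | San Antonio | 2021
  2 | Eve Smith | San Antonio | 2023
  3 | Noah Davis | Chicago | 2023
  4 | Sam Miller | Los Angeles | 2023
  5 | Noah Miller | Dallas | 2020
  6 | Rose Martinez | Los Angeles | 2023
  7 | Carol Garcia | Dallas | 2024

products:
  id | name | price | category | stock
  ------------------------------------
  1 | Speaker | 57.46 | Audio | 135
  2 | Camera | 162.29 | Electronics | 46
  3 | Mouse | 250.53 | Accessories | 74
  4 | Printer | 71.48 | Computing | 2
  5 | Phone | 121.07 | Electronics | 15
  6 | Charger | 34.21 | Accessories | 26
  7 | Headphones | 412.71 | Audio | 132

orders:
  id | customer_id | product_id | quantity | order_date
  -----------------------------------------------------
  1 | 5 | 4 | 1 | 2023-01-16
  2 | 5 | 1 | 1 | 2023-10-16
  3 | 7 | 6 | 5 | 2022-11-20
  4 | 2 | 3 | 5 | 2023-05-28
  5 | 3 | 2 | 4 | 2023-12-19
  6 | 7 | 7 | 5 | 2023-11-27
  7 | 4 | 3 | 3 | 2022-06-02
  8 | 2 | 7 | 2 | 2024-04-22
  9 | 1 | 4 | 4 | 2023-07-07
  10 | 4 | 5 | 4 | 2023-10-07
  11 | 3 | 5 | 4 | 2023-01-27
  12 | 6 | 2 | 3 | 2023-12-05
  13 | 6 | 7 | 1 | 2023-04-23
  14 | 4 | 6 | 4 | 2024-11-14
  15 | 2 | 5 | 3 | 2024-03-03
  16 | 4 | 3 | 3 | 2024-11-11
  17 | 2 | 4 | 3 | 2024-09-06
SELECT p.name FROM products p LEFT JOIN orders c ON c.product_id = p.id WHERE c.id IS NULL

Execution result:
(no rows)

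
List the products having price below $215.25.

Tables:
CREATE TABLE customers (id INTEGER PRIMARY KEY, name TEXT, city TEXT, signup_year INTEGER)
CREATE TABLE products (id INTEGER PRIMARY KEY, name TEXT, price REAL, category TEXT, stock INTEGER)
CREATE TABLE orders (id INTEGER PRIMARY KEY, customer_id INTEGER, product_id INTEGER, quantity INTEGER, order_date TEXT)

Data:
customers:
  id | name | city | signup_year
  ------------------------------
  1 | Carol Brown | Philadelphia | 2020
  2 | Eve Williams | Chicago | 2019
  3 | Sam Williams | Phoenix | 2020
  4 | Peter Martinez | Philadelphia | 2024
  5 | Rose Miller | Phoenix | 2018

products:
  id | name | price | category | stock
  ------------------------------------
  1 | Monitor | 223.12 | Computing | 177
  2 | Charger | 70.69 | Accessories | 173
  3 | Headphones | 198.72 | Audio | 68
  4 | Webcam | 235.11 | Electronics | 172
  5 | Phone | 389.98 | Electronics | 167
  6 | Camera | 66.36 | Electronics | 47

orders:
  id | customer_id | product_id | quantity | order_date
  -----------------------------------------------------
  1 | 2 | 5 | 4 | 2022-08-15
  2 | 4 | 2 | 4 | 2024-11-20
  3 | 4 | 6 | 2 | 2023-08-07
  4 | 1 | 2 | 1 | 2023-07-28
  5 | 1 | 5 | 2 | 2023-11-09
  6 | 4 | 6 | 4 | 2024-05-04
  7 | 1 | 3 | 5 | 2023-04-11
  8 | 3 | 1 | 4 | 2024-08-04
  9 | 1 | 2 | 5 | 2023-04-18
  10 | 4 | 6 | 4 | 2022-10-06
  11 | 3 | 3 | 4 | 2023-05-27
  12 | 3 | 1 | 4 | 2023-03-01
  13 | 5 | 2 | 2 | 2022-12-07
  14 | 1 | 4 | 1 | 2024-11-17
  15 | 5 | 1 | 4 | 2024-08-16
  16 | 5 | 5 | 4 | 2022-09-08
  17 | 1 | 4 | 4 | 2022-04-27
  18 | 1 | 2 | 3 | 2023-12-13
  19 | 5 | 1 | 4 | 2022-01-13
SELECT name, price FROM products WHERE price < 215.25

Execution result:
name | price
Charger | 70.69
Headphones | 198.72
Camera | 66.36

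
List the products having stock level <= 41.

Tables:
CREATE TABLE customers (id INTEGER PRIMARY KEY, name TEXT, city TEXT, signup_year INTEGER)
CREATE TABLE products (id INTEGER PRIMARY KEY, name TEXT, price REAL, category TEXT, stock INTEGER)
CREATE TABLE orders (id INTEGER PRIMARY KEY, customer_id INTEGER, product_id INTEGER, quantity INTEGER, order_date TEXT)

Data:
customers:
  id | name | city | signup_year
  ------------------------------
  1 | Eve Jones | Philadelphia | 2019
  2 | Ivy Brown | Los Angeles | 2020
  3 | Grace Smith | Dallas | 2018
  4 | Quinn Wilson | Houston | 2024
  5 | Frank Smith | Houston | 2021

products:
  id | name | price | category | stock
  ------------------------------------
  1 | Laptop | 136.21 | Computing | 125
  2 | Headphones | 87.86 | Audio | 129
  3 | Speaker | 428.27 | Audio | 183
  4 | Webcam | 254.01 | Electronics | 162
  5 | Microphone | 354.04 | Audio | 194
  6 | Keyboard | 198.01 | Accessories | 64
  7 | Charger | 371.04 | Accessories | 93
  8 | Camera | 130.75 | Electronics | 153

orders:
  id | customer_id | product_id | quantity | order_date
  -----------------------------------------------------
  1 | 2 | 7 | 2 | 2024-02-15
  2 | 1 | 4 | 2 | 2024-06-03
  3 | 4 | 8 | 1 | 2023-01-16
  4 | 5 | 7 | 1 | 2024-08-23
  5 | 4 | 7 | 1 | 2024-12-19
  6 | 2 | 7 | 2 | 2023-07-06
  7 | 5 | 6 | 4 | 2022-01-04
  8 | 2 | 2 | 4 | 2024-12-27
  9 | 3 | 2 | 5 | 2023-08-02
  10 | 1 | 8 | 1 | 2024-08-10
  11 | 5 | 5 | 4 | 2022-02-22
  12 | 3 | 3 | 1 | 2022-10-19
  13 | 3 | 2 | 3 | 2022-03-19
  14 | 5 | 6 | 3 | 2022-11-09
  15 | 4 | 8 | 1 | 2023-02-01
SELECT name, stock FROM products WHERE stock <= 41

Execution result:
(no rows)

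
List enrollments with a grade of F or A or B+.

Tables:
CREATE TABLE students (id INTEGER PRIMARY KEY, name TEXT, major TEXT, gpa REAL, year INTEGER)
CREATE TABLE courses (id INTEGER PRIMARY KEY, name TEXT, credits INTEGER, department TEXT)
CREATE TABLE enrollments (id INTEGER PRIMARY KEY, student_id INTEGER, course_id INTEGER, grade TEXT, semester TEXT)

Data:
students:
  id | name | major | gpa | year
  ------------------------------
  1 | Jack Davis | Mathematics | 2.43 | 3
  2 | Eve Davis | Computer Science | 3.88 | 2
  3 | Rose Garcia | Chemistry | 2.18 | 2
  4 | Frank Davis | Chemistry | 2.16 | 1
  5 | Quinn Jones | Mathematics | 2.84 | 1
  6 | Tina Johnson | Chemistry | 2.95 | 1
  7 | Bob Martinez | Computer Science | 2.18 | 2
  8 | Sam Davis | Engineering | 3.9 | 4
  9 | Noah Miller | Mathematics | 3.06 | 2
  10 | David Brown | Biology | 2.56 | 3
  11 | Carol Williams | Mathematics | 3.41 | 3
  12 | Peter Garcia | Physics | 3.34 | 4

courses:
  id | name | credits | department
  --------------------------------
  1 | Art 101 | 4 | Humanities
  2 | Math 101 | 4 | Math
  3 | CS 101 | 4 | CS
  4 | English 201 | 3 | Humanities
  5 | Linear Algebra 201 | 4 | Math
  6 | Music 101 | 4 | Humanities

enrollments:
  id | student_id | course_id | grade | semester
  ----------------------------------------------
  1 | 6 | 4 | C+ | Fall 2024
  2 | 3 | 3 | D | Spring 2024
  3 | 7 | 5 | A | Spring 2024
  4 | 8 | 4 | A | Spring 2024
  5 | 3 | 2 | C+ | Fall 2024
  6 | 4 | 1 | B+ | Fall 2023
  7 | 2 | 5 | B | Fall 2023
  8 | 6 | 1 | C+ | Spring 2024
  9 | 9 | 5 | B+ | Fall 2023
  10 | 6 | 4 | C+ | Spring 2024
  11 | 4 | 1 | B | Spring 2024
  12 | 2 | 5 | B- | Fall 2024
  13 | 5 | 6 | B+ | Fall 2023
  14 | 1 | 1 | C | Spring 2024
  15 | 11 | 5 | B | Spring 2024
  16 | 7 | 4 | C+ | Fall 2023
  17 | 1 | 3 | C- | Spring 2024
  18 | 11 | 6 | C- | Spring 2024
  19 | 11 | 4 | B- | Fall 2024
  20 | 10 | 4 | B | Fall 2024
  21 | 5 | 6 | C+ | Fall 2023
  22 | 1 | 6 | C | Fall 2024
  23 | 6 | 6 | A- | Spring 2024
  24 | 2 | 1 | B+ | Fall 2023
SELECT id, grade FROM enrollments WHERE grade IN ('F', 'A', 'B+')

Execution result:
id | grade
3 | A
4 | A
6 | B+
9 | B+
13 | B+
24 | B+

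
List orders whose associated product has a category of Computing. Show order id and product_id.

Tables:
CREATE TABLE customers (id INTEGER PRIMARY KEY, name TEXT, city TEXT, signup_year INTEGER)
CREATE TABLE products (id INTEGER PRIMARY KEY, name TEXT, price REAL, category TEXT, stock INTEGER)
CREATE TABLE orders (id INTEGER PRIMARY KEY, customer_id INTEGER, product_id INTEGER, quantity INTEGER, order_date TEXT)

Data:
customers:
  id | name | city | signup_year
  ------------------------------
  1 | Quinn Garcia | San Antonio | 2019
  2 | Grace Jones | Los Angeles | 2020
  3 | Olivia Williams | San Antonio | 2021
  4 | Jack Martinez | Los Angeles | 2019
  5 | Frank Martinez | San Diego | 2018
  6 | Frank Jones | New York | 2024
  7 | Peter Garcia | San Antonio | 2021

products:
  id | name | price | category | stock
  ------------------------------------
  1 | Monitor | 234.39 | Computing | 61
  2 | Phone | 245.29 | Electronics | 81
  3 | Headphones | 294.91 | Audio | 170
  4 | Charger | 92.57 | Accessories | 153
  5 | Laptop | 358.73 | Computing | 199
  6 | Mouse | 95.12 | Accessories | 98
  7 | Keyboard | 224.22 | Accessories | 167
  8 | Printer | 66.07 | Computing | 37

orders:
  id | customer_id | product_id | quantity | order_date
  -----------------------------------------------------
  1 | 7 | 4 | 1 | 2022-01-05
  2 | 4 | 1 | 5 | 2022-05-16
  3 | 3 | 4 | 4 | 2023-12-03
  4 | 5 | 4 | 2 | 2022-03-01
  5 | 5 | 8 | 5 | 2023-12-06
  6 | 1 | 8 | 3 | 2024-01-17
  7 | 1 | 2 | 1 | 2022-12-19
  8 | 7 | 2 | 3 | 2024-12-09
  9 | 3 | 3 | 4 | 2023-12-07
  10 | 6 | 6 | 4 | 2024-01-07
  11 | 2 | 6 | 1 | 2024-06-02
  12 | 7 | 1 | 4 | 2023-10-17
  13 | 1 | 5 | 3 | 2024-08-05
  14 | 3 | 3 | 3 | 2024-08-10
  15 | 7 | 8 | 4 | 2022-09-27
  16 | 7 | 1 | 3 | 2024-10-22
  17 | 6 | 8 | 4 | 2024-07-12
SELECT id, product_id FROM orders WHERE product_id IN (SELECT id FROM products WHERE category = 'Computing')

Execution result:
id | product_id
2 | 1
5 | 8
6 | 8
12 | 1
13 | 5
15 | 8
16 | 1
17 | 8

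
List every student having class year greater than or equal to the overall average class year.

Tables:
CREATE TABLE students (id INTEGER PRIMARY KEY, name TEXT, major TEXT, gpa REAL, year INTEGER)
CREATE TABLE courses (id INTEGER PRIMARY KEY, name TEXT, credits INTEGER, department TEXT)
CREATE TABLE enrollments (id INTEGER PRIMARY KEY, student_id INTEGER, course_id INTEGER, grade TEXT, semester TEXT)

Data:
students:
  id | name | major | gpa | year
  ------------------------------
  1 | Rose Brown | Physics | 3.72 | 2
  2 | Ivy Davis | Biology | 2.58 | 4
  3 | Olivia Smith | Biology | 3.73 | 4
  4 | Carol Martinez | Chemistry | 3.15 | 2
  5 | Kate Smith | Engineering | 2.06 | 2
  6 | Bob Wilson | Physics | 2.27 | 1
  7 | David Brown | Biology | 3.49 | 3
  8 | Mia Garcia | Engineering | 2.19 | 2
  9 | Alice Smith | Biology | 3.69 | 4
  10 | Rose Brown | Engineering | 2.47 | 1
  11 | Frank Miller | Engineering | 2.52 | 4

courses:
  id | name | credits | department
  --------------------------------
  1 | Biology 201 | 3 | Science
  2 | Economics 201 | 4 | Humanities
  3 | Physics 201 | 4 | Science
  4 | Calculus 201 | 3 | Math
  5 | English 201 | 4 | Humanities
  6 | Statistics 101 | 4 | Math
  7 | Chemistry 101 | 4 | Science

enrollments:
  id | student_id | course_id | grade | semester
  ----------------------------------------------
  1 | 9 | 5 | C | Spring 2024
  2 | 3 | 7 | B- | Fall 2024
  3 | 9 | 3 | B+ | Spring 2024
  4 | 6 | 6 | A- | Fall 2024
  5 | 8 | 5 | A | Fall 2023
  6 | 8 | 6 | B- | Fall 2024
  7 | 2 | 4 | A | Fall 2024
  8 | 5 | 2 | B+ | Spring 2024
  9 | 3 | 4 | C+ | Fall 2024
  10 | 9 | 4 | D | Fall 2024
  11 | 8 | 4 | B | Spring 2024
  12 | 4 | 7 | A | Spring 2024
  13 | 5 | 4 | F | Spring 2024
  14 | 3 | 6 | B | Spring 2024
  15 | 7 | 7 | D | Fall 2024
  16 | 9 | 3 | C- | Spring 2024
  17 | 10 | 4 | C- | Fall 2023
SELECT name, year FROM students WHERE year >= (SELECT AVG(year) FROM students)

Execution result:
name | year
Ivy Davis | 4
Olivia Smith | 4
David Brown | 3
Alice Smith | 4
Frank Miller | 4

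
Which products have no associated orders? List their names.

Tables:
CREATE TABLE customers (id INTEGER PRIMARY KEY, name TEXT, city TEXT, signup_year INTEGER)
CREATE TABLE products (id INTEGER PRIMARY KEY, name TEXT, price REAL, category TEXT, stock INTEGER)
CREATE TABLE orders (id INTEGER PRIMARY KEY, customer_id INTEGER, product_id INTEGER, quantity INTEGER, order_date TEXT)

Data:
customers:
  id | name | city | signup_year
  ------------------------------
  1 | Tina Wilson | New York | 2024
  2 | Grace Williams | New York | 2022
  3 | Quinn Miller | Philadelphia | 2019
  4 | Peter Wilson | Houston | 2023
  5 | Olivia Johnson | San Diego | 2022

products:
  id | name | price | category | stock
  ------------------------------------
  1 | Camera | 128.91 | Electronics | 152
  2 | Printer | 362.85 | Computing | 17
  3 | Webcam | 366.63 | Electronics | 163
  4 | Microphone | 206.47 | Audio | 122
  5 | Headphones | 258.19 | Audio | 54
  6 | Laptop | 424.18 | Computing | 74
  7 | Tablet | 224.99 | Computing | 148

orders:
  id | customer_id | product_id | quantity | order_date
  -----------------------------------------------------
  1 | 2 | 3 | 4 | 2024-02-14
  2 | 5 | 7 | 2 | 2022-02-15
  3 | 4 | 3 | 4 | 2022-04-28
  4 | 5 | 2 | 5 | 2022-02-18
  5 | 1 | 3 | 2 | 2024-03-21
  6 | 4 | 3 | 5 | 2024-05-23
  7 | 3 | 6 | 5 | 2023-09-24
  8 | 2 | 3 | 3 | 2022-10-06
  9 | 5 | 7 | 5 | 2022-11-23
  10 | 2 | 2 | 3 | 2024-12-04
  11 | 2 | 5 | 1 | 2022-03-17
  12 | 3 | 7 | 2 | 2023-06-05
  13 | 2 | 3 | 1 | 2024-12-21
SELECT p.name FROM products p LEFT JOIN orders c ON c.product_id = p.id WHERE c.id IS NULL

Execution result:
name
Camera
Microphone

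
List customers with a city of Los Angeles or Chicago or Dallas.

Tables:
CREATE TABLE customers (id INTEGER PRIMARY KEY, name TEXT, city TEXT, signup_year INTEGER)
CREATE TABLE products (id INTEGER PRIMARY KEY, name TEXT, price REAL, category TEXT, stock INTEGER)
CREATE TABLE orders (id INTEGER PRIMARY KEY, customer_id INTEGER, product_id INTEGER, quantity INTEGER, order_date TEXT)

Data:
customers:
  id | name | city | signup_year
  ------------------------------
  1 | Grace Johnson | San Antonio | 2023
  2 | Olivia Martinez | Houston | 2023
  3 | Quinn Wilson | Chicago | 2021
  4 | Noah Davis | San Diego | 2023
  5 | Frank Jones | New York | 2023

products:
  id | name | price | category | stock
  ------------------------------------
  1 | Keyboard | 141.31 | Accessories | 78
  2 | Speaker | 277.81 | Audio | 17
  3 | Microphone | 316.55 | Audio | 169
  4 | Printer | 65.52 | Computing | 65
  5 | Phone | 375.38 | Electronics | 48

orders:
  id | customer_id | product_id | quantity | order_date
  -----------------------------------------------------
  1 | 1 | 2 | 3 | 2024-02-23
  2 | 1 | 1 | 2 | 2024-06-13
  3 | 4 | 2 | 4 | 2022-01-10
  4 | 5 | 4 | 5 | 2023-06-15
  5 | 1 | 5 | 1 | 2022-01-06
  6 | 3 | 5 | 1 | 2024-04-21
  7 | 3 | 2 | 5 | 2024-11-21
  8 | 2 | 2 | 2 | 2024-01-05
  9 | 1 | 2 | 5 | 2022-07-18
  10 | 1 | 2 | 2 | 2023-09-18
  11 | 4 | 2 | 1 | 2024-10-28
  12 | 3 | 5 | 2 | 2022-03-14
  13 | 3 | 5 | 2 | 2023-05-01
SELECT name, city FROM customers WHERE city IN ('Los Angeles', 'Chicago', 'Dallas')

Execution result:
name | city
Quinn Wilson | Chicago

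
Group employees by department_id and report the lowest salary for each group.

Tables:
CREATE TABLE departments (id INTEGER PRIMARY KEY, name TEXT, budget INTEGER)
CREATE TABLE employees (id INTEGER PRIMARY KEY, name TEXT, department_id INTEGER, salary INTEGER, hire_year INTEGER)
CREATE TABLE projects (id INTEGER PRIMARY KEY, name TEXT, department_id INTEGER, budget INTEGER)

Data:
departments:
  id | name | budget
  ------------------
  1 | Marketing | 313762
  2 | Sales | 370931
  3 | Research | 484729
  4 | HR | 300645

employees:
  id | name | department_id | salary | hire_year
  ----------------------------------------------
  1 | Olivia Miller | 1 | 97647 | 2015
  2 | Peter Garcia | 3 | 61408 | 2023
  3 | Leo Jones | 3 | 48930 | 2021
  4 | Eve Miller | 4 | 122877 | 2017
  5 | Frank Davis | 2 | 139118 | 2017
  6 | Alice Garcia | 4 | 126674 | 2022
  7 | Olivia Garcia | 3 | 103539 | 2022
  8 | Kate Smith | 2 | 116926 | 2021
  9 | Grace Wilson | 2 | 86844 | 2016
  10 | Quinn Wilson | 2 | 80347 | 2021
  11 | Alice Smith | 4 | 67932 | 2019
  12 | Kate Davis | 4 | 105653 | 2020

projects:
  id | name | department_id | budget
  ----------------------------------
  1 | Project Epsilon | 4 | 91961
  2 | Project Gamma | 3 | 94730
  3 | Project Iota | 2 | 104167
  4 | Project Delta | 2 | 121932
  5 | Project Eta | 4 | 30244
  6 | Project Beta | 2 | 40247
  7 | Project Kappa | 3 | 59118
SELECT department_id, MIN(salary) AS min_salary FROM employees GROUP BY department_id

Execution result:
department_id | min_salary
1 | 97647
2 | 80347
3 | 48930
4 | 67932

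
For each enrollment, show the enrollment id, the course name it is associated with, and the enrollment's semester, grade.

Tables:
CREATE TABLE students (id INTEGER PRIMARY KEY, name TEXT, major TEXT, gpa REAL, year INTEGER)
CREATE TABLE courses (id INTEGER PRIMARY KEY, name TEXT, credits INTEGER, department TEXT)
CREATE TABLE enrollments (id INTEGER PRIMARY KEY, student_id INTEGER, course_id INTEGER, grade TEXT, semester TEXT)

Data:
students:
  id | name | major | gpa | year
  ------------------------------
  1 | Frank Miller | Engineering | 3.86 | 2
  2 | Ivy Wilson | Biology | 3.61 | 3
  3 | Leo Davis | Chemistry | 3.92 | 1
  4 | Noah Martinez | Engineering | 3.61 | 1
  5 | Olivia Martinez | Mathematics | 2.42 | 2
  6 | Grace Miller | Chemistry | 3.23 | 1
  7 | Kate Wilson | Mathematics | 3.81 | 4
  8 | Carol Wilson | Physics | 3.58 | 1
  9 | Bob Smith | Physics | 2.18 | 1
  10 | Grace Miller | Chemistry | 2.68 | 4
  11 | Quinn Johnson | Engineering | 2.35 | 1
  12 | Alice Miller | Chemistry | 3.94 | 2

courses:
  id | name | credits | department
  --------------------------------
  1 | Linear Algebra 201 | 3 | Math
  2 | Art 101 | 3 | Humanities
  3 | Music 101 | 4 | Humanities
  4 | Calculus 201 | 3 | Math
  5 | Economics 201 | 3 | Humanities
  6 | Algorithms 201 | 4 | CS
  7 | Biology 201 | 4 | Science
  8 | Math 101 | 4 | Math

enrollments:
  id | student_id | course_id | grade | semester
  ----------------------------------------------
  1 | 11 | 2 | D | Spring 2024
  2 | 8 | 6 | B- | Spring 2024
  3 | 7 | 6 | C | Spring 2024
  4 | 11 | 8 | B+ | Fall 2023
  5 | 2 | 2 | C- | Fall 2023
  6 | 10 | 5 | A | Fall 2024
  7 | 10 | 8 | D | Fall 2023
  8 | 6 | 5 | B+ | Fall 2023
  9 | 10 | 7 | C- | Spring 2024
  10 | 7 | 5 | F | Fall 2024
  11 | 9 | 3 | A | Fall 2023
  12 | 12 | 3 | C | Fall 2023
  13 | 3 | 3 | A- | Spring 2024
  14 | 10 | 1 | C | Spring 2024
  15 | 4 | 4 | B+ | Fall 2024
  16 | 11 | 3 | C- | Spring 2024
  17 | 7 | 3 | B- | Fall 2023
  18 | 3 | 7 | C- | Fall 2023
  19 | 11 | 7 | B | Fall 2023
SELECT c.id, p.name AS course, c.semester, c.grade FROM enrollments c JOIN courses p ON c.course_id = p.id

Execution result:
id | course | semester | grade
1 | Art 101 | Spring 2024 | D
2 | Algorithms 201 | Spring 2024 | B-
3 | Algorithms 201 | Spring 2024 | C
4 | Math 101 | Fall 2023 | B+
5 | Art 101 | Fall 2023 | C-
6 | Economics 201 | Fall 2024 | A
7 | Math 101 | Fall 2023 | D
8 | Economics 201 | Fall 2023 | B+
9 | Biology 201 | Spring 2024 | C-
10 | Economics 201 | Fall 2024 | F
11 | Music 101 | Fall 2023 | A
12 | Music 101 | Fall 2023 | C
13 | Music 101 | Spring 2024 | A-
14 | Linear Algebra 201 | Spring 2024 | C
15 | Calculus 201 | Fall 2024 | B+
16 | Music 101 | Spring 2024 | C-
17 | Music 101 | Fall 2023 | B-
18 | Biology 201 | Fall 2023 | C-
19 | Biology 201 | Fall 2023 | B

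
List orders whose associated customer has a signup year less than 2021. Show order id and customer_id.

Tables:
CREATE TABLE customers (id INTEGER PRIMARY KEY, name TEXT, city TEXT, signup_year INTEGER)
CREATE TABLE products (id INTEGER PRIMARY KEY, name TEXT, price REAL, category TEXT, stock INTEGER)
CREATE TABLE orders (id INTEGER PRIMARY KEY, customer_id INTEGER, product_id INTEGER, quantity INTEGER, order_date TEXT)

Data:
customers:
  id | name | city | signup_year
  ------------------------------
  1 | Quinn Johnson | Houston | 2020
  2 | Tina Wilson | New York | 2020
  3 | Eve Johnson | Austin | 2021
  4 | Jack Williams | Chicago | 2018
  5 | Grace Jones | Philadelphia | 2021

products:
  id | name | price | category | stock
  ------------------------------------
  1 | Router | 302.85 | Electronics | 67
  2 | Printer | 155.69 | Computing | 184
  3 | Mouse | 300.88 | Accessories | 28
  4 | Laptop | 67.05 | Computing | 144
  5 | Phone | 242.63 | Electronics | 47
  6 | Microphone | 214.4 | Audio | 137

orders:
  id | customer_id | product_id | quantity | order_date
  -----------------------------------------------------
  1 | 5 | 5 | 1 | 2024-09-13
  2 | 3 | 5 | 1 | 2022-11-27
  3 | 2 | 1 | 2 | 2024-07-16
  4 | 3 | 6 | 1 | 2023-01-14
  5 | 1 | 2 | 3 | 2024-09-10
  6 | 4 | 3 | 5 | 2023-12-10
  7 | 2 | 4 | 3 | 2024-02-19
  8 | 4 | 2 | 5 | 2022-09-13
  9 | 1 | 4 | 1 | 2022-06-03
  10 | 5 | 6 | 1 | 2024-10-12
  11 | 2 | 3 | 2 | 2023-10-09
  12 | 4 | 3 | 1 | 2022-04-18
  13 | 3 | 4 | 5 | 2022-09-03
SELECT id, customer_id FROM orders WHERE customer_id IN (SELECT id FROM customers WHERE signup_year < 2021)

Execution result:
id | customer_id
3 | 2
5 | 1
6 | 4
7 | 2
8 | 4
9 | 1
11 | 2
12 | 4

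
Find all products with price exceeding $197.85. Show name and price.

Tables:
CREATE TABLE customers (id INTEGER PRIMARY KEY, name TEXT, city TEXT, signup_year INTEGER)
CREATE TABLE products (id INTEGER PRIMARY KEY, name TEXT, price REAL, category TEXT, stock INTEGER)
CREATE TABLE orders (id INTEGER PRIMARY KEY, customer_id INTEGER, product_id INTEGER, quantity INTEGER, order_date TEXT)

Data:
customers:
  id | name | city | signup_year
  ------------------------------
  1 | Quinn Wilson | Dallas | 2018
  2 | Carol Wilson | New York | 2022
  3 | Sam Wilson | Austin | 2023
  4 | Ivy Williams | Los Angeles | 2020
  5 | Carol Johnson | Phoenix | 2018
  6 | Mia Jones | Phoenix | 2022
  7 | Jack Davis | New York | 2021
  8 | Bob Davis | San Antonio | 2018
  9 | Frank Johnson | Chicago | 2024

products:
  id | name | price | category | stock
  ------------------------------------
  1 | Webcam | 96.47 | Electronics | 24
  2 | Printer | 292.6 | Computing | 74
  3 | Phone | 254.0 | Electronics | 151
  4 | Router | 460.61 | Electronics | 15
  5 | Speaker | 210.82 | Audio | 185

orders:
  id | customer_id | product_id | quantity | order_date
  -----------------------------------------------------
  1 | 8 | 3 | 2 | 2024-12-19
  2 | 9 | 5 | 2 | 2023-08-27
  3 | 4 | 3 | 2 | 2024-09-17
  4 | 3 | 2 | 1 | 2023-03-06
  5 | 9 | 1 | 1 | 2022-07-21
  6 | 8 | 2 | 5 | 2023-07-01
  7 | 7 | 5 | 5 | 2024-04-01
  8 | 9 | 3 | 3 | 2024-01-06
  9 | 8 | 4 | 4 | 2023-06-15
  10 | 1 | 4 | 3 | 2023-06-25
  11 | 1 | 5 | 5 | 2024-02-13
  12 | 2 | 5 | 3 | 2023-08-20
SELECT name, price FROM products WHERE price > 197.85

Execution result:
name | price
Printer | 292.60
Phone | 254.00
Router | 460.61
Speaker | 210.82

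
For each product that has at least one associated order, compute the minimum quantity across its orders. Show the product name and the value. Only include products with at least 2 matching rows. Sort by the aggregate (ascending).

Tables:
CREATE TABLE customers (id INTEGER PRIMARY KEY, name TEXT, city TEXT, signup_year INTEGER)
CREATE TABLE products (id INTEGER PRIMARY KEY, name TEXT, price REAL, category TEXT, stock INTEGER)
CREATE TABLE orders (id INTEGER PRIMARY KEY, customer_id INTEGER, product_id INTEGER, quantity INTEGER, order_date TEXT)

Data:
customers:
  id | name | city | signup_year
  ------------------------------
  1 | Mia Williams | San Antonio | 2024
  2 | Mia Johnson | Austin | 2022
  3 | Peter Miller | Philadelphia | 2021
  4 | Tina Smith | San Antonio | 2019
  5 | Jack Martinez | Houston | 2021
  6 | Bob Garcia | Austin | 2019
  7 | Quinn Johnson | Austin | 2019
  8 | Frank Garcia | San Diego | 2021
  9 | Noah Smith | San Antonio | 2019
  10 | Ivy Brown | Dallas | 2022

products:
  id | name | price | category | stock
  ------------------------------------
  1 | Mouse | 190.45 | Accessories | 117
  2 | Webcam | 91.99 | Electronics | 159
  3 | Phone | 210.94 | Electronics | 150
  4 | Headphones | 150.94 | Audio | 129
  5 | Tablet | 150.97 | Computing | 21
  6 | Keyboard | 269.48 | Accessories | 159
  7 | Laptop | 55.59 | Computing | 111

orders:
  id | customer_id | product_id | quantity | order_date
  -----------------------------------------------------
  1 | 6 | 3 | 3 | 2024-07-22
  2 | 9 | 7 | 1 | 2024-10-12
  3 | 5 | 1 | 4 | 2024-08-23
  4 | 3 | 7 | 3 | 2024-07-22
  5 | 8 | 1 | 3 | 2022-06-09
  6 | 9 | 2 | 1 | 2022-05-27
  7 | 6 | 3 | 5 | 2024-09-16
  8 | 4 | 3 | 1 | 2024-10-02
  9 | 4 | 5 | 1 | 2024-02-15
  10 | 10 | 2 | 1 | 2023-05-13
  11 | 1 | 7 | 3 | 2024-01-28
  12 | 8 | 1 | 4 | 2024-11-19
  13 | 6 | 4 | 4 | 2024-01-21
SELECT p.name, MIN(c.quantity) AS min_quantity FROM orders c JOIN products p ON c.product_id = p.id GROUP BY p.id, p.name HAVING COUNT(*) >= 2 ORDER BY min_quantity ASC

Execution result:
name | min_quantity
Webcam | 1
Phone | 1
Laptop | 1
Mouse | 3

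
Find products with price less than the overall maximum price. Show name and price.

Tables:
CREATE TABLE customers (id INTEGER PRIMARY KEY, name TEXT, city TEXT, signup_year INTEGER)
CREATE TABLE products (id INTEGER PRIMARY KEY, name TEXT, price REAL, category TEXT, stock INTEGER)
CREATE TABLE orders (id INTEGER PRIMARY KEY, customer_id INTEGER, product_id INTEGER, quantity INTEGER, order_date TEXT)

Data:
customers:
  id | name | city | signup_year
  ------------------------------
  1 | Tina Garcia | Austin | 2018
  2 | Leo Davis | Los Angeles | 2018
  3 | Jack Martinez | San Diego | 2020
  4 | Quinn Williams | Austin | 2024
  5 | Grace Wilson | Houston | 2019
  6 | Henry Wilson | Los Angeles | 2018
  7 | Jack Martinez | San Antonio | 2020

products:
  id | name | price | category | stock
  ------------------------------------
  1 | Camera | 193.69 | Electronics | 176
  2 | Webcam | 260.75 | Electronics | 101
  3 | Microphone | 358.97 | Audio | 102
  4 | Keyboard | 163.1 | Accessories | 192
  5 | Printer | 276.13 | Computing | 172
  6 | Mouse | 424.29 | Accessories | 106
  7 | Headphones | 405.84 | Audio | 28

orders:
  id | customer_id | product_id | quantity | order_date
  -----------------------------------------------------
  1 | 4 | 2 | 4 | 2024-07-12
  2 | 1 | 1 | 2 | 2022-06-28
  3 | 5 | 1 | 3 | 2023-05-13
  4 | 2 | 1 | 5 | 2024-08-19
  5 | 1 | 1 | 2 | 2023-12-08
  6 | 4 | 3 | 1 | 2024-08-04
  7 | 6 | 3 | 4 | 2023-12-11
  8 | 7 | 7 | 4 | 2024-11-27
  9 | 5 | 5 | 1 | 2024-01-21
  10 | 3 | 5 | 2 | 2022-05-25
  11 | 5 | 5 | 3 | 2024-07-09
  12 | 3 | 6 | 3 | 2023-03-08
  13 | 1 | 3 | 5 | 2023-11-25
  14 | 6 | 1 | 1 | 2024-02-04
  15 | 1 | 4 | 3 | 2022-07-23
SELECT name, price FROM products WHERE price < (SELECT MAX(price) FROM products)

Execution result:
name | price
Camera | 193.69
Webcam | 260.75
Microphone | 358.97
Keyboard | 163.10
Printer | 276.13
Headphones | 405.84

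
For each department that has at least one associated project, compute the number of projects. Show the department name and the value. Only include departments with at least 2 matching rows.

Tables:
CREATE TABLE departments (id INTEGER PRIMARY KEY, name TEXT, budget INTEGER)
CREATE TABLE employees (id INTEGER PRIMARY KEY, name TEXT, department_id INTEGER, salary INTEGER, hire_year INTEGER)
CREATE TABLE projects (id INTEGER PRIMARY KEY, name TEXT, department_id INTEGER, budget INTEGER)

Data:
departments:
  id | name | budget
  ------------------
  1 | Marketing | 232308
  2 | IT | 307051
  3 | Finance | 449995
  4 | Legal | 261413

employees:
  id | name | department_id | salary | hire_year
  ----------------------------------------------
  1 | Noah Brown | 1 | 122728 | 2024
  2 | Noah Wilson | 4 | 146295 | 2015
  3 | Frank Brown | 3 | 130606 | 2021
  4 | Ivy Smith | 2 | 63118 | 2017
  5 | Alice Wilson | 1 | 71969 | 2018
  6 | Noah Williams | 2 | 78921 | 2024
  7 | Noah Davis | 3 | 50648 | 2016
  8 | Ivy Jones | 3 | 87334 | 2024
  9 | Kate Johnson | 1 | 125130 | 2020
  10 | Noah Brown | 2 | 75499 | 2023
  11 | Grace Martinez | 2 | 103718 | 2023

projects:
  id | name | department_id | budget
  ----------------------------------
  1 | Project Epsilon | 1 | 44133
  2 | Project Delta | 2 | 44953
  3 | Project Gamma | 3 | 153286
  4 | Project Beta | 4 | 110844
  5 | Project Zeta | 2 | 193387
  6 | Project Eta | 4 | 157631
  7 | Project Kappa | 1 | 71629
SELECT p.name, COUNT(*) AS n FROM projects c JOIN departments p ON c.department_id = p.id GROUP BY p.id, p.name HAVING COUNT(*) >= 2

Execution result:
name | n
Marketing | 2
IT | 2
Legal | 2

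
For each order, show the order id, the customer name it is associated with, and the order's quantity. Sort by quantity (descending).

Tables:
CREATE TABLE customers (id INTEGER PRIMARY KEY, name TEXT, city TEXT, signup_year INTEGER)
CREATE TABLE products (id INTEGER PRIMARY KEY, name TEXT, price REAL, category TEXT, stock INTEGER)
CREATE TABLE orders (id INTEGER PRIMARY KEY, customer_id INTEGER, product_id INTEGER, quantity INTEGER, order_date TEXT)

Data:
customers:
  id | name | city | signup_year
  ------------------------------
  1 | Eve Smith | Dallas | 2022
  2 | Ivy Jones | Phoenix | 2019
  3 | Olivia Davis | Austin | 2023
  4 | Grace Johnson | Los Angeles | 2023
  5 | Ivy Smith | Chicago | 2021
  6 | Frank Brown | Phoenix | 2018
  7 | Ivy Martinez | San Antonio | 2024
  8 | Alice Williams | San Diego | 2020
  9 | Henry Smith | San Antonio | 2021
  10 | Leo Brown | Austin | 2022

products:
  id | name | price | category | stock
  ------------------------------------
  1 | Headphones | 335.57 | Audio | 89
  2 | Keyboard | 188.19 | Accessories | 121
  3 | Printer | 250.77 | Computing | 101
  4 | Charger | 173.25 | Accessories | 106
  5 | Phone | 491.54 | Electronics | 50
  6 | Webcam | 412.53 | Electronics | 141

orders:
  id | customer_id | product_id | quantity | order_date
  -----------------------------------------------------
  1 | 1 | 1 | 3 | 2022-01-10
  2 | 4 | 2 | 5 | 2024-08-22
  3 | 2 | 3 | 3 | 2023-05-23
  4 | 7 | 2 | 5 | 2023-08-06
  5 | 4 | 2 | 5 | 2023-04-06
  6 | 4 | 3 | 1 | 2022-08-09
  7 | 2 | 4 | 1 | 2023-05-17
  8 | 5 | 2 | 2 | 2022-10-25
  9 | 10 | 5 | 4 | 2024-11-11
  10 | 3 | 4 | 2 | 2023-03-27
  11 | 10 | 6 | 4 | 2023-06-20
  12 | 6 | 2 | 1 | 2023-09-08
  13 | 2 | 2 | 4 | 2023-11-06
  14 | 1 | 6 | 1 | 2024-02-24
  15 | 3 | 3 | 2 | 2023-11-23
SELECT c.id, p.name AS customer, c.quantity FROM orders c JOIN customers p ON c.customer_id = p.id ORDER BY c.quantity DESC

Execution result:
id | customer | quantity
2 | Grace Johnson | 5
4 | Ivy Martinez | 5
5 | Grace Johnson | 5
9 | Leo Brown | 4
11 | Leo Brown | 4
13 | Ivy Jones | 4
1 | Eve Smith | 3
3 | Ivy Jones | 3
8 | Ivy Smith | 2
10 | Olivia Davis | 2
15 | Olivia Davis | 2
6 | Grace Johnson | 1
7 | Ivy Jones | 1
12 | Frank Brown | 1
14 | Eve Smith | 1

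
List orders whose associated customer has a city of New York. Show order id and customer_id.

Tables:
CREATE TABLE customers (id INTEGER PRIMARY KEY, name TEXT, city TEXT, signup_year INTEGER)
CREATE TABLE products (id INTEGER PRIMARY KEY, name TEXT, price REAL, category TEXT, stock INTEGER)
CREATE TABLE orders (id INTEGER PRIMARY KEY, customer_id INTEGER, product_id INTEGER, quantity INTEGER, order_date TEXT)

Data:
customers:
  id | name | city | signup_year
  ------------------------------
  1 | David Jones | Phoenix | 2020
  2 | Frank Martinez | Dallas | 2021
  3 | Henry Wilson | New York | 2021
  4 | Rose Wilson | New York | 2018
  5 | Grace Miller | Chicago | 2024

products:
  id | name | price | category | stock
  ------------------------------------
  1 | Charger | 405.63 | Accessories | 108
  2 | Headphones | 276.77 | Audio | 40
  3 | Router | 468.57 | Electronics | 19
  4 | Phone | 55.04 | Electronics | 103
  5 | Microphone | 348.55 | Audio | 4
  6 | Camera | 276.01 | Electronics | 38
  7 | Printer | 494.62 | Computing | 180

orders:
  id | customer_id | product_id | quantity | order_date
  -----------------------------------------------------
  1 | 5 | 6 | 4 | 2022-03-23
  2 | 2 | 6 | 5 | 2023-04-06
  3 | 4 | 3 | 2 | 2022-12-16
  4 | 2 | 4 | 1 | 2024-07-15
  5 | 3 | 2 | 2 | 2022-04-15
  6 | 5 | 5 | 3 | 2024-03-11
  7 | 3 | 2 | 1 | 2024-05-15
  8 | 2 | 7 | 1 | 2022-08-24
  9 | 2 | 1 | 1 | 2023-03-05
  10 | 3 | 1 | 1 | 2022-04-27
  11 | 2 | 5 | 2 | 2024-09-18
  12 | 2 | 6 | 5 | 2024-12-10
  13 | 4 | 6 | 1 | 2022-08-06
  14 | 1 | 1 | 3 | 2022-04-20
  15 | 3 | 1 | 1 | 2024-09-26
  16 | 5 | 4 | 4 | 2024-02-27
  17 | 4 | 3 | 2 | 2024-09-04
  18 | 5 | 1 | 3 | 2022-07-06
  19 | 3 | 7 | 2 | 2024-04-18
SELECT id, customer_id FROM orders WHERE customer_id IN (SELECT id FROM customers WHERE city = 'New York')

Execution result:
id | customer_id
3 | 4
5 | 3
7 | 3
10 | 3
13 | 4
15 | 3
17 | 4
19 | 3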